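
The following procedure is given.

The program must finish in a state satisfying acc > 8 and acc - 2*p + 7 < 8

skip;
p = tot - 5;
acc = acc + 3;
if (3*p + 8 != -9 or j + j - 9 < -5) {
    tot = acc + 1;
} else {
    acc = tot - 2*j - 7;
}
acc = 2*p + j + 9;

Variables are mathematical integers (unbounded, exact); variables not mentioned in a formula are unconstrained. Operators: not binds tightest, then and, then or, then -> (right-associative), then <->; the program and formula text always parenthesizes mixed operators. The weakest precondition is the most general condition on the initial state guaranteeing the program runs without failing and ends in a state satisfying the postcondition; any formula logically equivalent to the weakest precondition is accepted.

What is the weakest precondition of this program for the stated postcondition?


Working backward. After the program, the postcondition acc > 8 and acc - 2*p + 7 < 8 must hold; in canonical form it is acc > 8 and acc < 2*p + 1.
Before acc := 2*p + j + 9: j + 2*p > -1 and j < -8
Then branch requires j + 2*p > -1 and j < -8; else branch requires j + 2*p > -1 and j < -8.
Before the if: ((3*p != -17 or 2*j < 4) -> (j + 2*p > -1 and j < -8)) and ((not (3*p != -17 or 2*j < 4)) -> (j + 2*p > -1 and j < -8))
Before acc := acc + 3: ((3*p != -17 or 2*j < 4) -> (j + 2*p > -1 and j < -8)) and ((not (3*p != -17 or 2*j < 4)) -> (j + 2*p > -1 and j < -8))
Before p := tot - 5: ((3*tot != -2 or 2*j < 4) -> (j + 2*tot > 9 and j < -8)) and ((not (3*tot != -2 or 2*j < 4)) -> (j + 2*tot > 9 and j < -8))
Before skip: ((3*tot != -2 or 2*j < 4) -> (j + 2*tot > 9 and j < -8)) and ((not (3*tot != -2 or 2*j < 4)) -> (j + 2*tot > 9 and j < -8))
Answer: WP = ((3*tot != -2 or 2*j < 4) -> (j + 2*tot > 9 and j < -8)) and ((not (3*tot != -2 or 2*j < 4)) -> (j + 2*tot > 9 and j < -8))


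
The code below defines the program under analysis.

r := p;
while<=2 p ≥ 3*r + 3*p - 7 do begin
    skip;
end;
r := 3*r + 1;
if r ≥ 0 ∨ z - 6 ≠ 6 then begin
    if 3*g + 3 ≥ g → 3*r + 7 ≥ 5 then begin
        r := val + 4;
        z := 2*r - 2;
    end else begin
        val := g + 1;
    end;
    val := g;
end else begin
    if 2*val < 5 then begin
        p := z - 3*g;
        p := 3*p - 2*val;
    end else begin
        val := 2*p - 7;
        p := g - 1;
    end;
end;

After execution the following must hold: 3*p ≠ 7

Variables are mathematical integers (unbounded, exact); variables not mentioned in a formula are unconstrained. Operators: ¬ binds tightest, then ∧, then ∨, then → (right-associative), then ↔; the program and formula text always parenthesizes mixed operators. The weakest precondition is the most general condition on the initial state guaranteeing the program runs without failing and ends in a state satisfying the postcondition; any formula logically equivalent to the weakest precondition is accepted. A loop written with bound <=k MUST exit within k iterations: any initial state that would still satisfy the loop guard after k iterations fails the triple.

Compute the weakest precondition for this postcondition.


Working backward. After the program, 3*p ≠ 7 must hold.
Then branch requires ((2*g ≥ -3 → 3*r ≥ -2) → 3*p ≠ 7) ∧ ((¬(2*g ≥ -3 → 3*r ≥ -2)) → 3*p ≠ 7); else branch requires (2*val < 5 → 9*z ≠ 27*g + 6*val + 7) ∧ ((¬(2*val < 5)) → 3*g ≠ 10).
Before the if: ((r ≥ 0 ∨ z ≠ 12) → (((2*g ≥ -3 → 3*r ≥ -2) → 3*p ≠ 7) ∧ ((¬(2*g ≥ -3 → 3*r ≥ -2)) → 3*p ≠ 7))) ∧ ((¬(r ≥ 0 ∨ z ≠ 12)) → ((2*val < 5 → 9*z ≠ 27*g + 6*val + 7) ∧ ((¬(2*val < 5)) → 3*g ≠ 10)))
Before r := 3*r + 1: ((3*r ≥ -1 ∨ z ≠ 12) → (((2*g ≥ -3 → 9*r ≥ -5) → 3*p ≠ 7) ∧ ((¬(2*g ≥ -3 → 9*r ≥ -5)) → 3*p ≠ 7))) ∧ ((¬(3*r ≥ -1 ∨ z ≠ 12)) → ((2*val < 5 → 9*z ≠ 27*g + 6*val + 7) ∧ ((¬(2*val < 5)) → 3*g ≠ 10)))
Before the loop (bound <=2), unroll the exhaustion recursion (WP_0 = exit-now case; WP_j = one more guarded iteration, up to j = 2):
  WP_0: (¬(2*p + 3*r ≤ 7)) ∧ ((3*r ≥ -1 ∨ z ≠ 12) → (((2*g ≥ -3 → 9*r ≥ -5) → 3*p ≠ 7) ∧ ((¬(2*g ≥ -3 → 9*r ≥ -5)) → 3*p ≠ 7))) ∧ ((¬(3*r ≥ -1 ∨ z ≠ 12)) → ((2*val < 5 → 9*z ≠ 27*g + 6*val + 7) ∧ ((¬(2*val < 5)) → 3*g ≠ 10)))
  WP_1: (2*p + 3*r ≤ 7 → ((¬(2*p + 3*r ≤ 7)) ∧ ((3*r ≥ -1 ∨ z ≠ 12) → (((2*g ≥ -3 → 9*r ≥ -5) → 3*p ≠ 7) ∧ ((¬(2*g ≥ -3 → 9*r ≥ -5)) → 3*p ≠ 7))) ∧ ((¬(3*r ≥ -1 ∨ z ≠ 12)) → ((2*val < 5 → 9*z ≠ 27*g + 6*val + 7) ∧ ((¬(2*val < 5)) → 3*g ≠ 10))))) ∧ ((¬(2*p + 3*r ≤ 7)) → (((3*r ≥ -1 ∨ z ≠ 12) → (((2*g ≥ -3 → 9*r ≥ -5) → 3*p ≠ 7) ∧ ((¬(2*g ≥ -3 → 9*r ≥ -5)) → 3*p ≠ 7))) ∧ ((¬(3*r ≥ -1 ∨ z ≠ 12)) → ((2*val < 5 → 9*z ≠ 27*g + 6*val + 7) ∧ ((¬(2*val < 5)) → 3*g ≠ 10)))))
  WP_2: (2*p + 3*r ≤ 7 → ((2*p + 3*r ≤ 7 → ((¬(2*p + 3*r ≤ 7)) ∧ ((3*r ≥ -1 ∨ z ≠ 12) → (((2*g ≥ -3 → 9*r ≥ -5) → 3*p ≠ 7) ∧ ((¬(2*g ≥ -3 → 9*r ≥ -5)) → 3*p ≠ 7))) ∧ ((¬(3*r ≥ -1 ∨ z ≠ 12)) → ((2*val < 5 → 9*z ≠ 27*g + 6*val + 7) ∧ ((¬(2*val < 5)) → 3*g ≠ 10))))) ∧ ((¬(2*p + 3*r ≤ 7)) → (((3*r ≥ -1 ∨ z ≠ 12) → (((2*g ≥ -3 → 9*r ≥ -5) → 3*p ≠ 7) ∧ ((¬(2*g ≥ -3 → 9*r ≥ -5)) → 3*p ≠ 7))) ∧ ((¬(3*r ≥ -1 ∨ z ≠ 12)) → ((2*val < 5 → 9*z ≠ 27*g + 6*val + 7) ∧ ((¬(2*val < 5)) → 3*g ≠ 10))))))) ∧ ((¬(2*p + 3*r ≤ 7)) → (((3*r ≥ -1 ∨ z ≠ 12) → (((2*g ≥ -3 → 9*r ≥ -5) → 3*p ≠ 7) ∧ ((¬(2*g ≥ -3 → 9*r ≥ -5)) → 3*p ≠ 7))) ∧ ((¬(3*r ≥ -1 ∨ z ≠ 12)) → ((2*val < 5 → 9*z ≠ 27*g + 6*val + 7) ∧ ((¬(2*val < 5)) → 3*g ≠ 10)))))
So before the loop: (2*p + 3*r ≤ 7 → ((2*p + 3*r ≤ 7 → ((¬(2*p + 3*r ≤ 7)) ∧ ((3*r ≥ -1 ∨ z ≠ 12) → (((2*g ≥ -3 → 9*r ≥ -5) → 3*p ≠ 7) ∧ ((¬(2*g ≥ -3 → 9*r ≥ -5)) → 3*p ≠ 7))) ∧ ((¬(3*r ≥ -1 ∨ z ≠ 12)) → ((2*val < 5 → 9*z ≠ 27*g + 6*val + 7) ∧ ((¬(2*val < 5)) → 3*g ≠ 10))))) ∧ ((¬(2*p + 3*r ≤ 7)) → (((3*r ≥ -1 ∨ z ≠ 12) → (((2*g ≥ -3 → 9*r ≥ -5) → 3*p ≠ 7) ∧ ((¬(2*g ≥ -3 → 9*r ≥ -5)) → 3*p ≠ 7))) ∧ ((¬(3*r ≥ -1 ∨ z ≠ 12)) → ((2*val < 5 → 9*z ≠ 27*g + 6*val + 7) ∧ ((¬(2*val < 5)) → 3*g ≠ 10))))))) ∧ ((¬(2*p + 3*r ≤ 7)) → (((3*r ≥ -1 ∨ z ≠ 12) → (((2*g ≥ -3 → 9*r ≥ -5) → 3*p ≠ 7) ∧ ((¬(2*g ≥ -3 → 9*r ≥ -5)) → 3*p ≠ 7))) ∧ ((¬(3*r ≥ -1 ∨ z ≠ 12)) → ((2*val < 5 → 9*z ≠ 27*g + 6*val + 7) ∧ ((¬(2*val < 5)) → 3*g ≠ 10)))))
Before r := p: (5*p ≤ 7 → ((5*p ≤ 7 → ((¬(5*p ≤ 7)) ∧ ((3*p ≥ -1 ∨ z ≠ 12) → (((2*g ≥ -3 → 9*p ≥ -5) → 3*p ≠ 7) ∧ ((¬(2*g ≥ -3 → 9*p ≥ -5)) → 3*p ≠ 7))) ∧ ((¬(3*p ≥ -1 ∨ z ≠ 12)) → ((2*val < 5 → 9*z ≠ 27*g + 6*val + 7) ∧ ((¬(2*val < 5)) → 3*g ≠ 10))))) ∧ ((¬(5*p ≤ 7)) → (((3*p ≥ -1 ∨ z ≠ 12) → (((2*g ≥ -3 → 9*p ≥ -5) → 3*p ≠ 7) ∧ ((¬(2*g ≥ -3 → 9*p ≥ -5)) → 3*p ≠ 7))) ∧ ((¬(3*p ≥ -1 ∨ z ≠ 12)) → ((2*val < 5 → 9*z ≠ 27*g + 6*val + 7) ∧ ((¬(2*val < 5)) → 3*g ≠ 10))))))) ∧ ((¬(5*p ≤ 7)) → (((3*p ≥ -1 ∨ z ≠ 12) → (((2*g ≥ -3 → 9*p ≥ -5) → 3*p ≠ 7) ∧ ((¬(2*g ≥ -3 → 9*p ≥ -5)) → 3*p ≠ 7))) ∧ ((¬(3*p ≥ -1 ∨ z ≠ 12)) → ((2*val < 5 → 9*z ≠ 27*g + 6*val + 7) ∧ ((¬(2*val < 5)) → 3*g ≠ 10)))))
Answer: WP = (5*p ≤ 7 → ((5*p ≤ 7 → ((¬(5*p ≤ 7)) ∧ ((3*p ≥ -1 ∨ z ≠ 12) → (((2*g ≥ -3 → 9*p ≥ -5) → 3*p ≠ 7) ∧ ((¬(2*g ≥ -3 → 9*p ≥ -5)) → 3*p ≠ 7))) ∧ ((¬(3*p ≥ -1 ∨ z ≠ 12)) → ((2*val < 5 → 9*z ≠ 27*g + 6*val + 7) ∧ ((¬(2*val < 5)) → 3*g ≠ 10))))) ∧ ((¬(5*p ≤ 7)) → (((3*p ≥ -1 ∨ z ≠ 12) → (((2*g ≥ -3 → 9*p ≥ -5) → 3*p ≠ 7) ∧ ((¬(2*g ≥ -3 → 9*p ≥ -5)) → 3*p ≠ 7))) ∧ ((¬(3*p ≥ -1 ∨ z ≠ 12)) → ((2*val < 5 → 9*z ≠ 27*g + 6*val + 7) ∧ ((¬(2*val < 5)) → 3*g ≠ 10))))))) ∧ ((¬(5*p ≤ 7)) → (((3*p ≥ -1 ∨ z ≠ 12) → (((2*g ≥ -3 → 9*p ≥ -5) → 3*p ≠ 7) ∧ ((¬(2*g ≥ -3 → 9*p ≥ -5)) → 3*p ≠ 7))) ∧ ((¬(3*p ≥ -1 ∨ z ≠ 12)) → ((2*val < 5 → 9*z ≠ 27*g + 6*val + 7) ∧ ((¬(2*val < 5)) → 3*g ≠ 10)))))


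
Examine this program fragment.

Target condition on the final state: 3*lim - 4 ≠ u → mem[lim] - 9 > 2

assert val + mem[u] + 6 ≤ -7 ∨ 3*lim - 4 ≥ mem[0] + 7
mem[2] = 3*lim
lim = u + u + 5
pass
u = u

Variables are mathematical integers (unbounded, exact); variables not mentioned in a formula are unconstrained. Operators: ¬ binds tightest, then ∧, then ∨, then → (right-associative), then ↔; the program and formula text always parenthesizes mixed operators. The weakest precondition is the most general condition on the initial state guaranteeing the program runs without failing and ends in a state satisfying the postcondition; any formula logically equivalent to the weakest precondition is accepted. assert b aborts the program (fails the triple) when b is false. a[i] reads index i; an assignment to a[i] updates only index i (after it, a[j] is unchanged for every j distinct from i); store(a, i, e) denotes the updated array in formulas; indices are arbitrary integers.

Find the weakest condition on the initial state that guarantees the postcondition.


Working backward. After the program, the postcondition 3*lim - 4 ≠ u → mem[lim] - 9 > 2 must hold; in canonical form it is 3*lim ≠ u + 4 → mem[lim] > 11.
Before u := u: 3*lim ≠ u + 4 → mem[lim] > 11
Before skip: 3*lim ≠ u + 4 → mem[lim] > 11
Before lim := u + u + 5: 5*u ≠ -11 → mem[2*u + 5] > 11
Before mem[2] := 3*lim: 5*u ≠ -11 → store(mem, 2, 3*lim)[2*u + 5] > 11
Before assert val + mem[u] + 6 ≤ -7 ∨ 3*lim - 4 ≥ mem[0] + 7: (mem[u] + val ≤ -13 ∨ 3*lim ≥ mem[0] + 11) ∧ (5*u ≠ -11 → store(mem, 2, 3*lim)[2*u + 5] > 11)
Answer: WP = (mem[u] + val ≤ -13 ∨ 3*lim ≥ mem[0] + 11) ∧ (5*u ≠ -11 → store(mem, 2, 3*lim)[2*u + 5] > 11)


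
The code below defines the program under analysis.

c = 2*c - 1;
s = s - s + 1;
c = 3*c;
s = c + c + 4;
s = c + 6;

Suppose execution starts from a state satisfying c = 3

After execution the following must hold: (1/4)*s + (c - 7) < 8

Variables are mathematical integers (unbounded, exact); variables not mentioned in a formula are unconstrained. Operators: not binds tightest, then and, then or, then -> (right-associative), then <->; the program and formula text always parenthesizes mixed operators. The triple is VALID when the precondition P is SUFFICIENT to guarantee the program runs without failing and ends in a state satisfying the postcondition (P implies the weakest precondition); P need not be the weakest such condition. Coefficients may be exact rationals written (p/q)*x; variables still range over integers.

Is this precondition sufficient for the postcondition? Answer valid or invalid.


Working backward. After the program, the postcondition (1/4)*s + (c - 7) < 8 must hold; in canonical form it is c + (1/4)*s < 15.
Before s := c + 6: (5/4)*c < 27/2
Before s := c + c + 4: (5/4)*c < 27/2
Before c := 3*c: (15/4)*c < 27/2
Before s := s - s + 1: (15/4)*c < 27/2
Before c := 2*c - 1: (15/2)*c < 69/4
The weakest precondition is (15/2)*c < 69/4.
Check whether c = 3 implies it.
Countermodel: at the initial state c = 3, the precondition holds but the weakest precondition fails.
Answer: invalid


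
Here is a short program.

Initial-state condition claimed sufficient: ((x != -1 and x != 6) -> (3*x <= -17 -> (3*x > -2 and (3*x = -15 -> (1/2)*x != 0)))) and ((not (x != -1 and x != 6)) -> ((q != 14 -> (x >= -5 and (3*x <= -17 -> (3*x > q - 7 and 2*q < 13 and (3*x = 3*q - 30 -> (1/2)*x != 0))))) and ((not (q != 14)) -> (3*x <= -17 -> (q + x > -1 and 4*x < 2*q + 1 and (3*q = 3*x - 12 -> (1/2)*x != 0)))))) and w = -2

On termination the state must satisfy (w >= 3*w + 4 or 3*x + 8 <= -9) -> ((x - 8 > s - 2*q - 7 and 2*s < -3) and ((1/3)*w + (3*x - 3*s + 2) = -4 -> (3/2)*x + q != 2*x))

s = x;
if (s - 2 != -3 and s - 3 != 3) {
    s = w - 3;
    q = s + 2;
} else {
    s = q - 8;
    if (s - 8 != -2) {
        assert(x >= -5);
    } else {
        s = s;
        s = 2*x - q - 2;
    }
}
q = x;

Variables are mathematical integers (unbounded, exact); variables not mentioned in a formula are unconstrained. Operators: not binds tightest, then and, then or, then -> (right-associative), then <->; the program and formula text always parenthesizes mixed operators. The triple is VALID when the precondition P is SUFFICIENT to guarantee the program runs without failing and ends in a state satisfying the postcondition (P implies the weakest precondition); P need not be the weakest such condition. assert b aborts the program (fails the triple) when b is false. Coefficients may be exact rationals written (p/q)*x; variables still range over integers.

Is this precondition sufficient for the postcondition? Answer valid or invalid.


Working backward. After the program, the postcondition (w >= 3*w + 4 or 3*x + 8 <= -9) -> ((x - 8 > s - 2*q - 7 and 2*s < -3) and ((1/3)*w + (3*x - 3*s + 2) = -4 -> (3/2)*x + q != 2*x)) must hold; in canonical form it is (2*w <= -4 or 3*x <= -17) -> (2*q + x > s + 1 and 2*s < -3 and ((1/3)*w + 3*x = 3*s - 6 -> q != (1/2)*x)).
Before q := x: (2*w <= -4 or 3*x <= -17) -> (3*x > s + 1 and 2*s < -3 and ((1/3)*w + 3*x = 3*s - 6 -> (1/2)*x != 0))
Then branch requires (2*w <= -4 or 3*x <= -17) -> (3*x > w - 2 and 2*w < 3 and (3*x = (8/3)*w - 15 -> (1/2)*x != 0)); else branch requires (q != 14 -> (x >= -5 and ((2*w <= -4 or 3*x <= -17) -> (3*x > q - 7 and 2*q < 13 and ((1/3)*w + 3*x = 3*q - 30 -> (1/2)*x != 0))))) and ((not (q != 14)) -> ((2*w <= -4 or 3*x <= -17) -> (q + x > -1 and 4*x < 2*q + 1 and (3*q + (1/3)*w = 3*x - 12 -> (1/2)*x != 0)))).
Before the if: ((s != -1 and s != 6) -> ((2*w <= -4 or 3*x <= -17) -> (3*x > w - 2 and 2*w < 3 and (3*x = (8/3)*w - 15 -> (1/2)*x != 0)))) and ((not (s != -1 and s != 6)) -> ((q != 14 -> (x >= -5 and ((2*w <= -4 or 3*x <= -17) -> (3*x > q - 7 and 2*q < 13 and ((1/3)*w + 3*x = 3*q - 30 -> (1/2)*x != 0))))) and ((not (q != 14)) -> ((2*w <= -4 or 3*x <= -17) -> (q + x > -1 and 4*x < 2*q + 1 and (3*q + (1/3)*w = 3*x - 12 -> (1/2)*x != 0))))))
Before s := x: ((x != -1 and x != 6) -> ((2*w <= -4 or 3*x <= -17) -> (3*x > w - 2 and 2*w < 3 and (3*x = (8/3)*w - 15 -> (1/2)*x != 0)))) and ((not (x != -1 and x != 6)) -> ((q != 14 -> (x >= -5 and ((2*w <= -4 or 3*x <= -17) -> (3*x > q - 7 and 2*q < 13 and ((1/3)*w + 3*x = 3*q - 30 -> (1/2)*x != 0))))) and ((not (q != 14)) -> ((2*w <= -4 or 3*x <= -17) -> (q + x > -1 and 4*x < 2*q + 1 and (3*q + (1/3)*w = 3*x - 12 -> (1/2)*x != 0))))))
The weakest precondition is ((x != -1 and x != 6) -> ((2*w <= -4 or 3*x <= -17) -> (3*x > w - 2 and 2*w < 3 and (3*x = (8/3)*w - 15 -> (1/2)*x != 0)))) and ((not (x != -1 and x != 6)) -> ((q != 14 -> (x >= -5 and ((2*w <= -4 or 3*x <= -17) -> (3*x > q - 7 and 2*q < 13 and ((1/3)*w + 3*x = 3*q - 30 -> (1/2)*x != 0))))) and ((not (q != 14)) -> ((2*w <= -4 or 3*x <= -17) -> (q + x > -1 and 4*x < 2*q + 1 and (3*q + (1/3)*w = 3*x - 12 -> (1/2)*x != 0)))))).
Check whether ((x != -1 and x != 6) -> (3*x <= -17 -> (3*x > -2 and (3*x = -15 -> (1/2)*x != 0)))) and ((not (x != -1 and x != 6)) -> ((q != 14 -> (x >= -5 and (3*x <= -17 -> (3*x > q - 7 and 2*q < 13 and (3*x = 3*q - 30 -> (1/2)*x != 0))))) and ((not (q != 14)) -> (3*x <= -17 -> (q + x > -1 and 4*x < 2*q + 1 and (3*q = 3*x - 12 -> (1/2)*x != 0)))))) and w = -2 implies it.
Countermodel: at the initial state q = 11, w = -2, x = -1, the precondition holds but the weakest precondition fails.
Answer: invalid


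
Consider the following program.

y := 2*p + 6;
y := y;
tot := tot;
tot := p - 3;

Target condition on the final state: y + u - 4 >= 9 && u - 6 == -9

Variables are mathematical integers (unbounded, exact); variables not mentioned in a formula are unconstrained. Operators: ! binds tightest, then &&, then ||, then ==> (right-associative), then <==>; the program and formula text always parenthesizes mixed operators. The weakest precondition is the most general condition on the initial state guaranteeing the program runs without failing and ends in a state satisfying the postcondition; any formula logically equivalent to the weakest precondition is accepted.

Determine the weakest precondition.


Working backward. After the program, the postcondition y + u - 4 >= 9 && u - 6 == -9 must hold; in canonical form it is u + y >= 13 && u == -3.
Before tot := p - 3: u + y >= 13 && u == -3
Before tot := tot: u + y >= 13 && u == -3
Before y := y: u + y >= 13 && u == -3
Before y := 2*p + 6: 2*p + u >= 7 && u == -3
Answer: WP = 2*p + u >= 7 && u == -3


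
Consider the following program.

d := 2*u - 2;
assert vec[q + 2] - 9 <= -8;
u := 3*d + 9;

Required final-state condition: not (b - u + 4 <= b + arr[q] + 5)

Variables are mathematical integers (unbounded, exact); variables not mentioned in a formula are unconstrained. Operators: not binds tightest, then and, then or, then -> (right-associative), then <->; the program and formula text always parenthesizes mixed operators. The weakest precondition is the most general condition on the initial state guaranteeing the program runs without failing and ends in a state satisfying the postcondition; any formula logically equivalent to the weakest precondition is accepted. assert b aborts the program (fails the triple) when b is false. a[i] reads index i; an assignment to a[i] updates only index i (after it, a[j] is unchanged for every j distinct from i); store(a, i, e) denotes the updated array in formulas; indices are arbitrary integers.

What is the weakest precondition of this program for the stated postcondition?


Working backward. After the program, the postcondition not (b - u + 4 <= b + arr[q] + 5) must hold; in canonical form it is not (arr[q] + u >= -1).
Before u := 3*d + 9: not (arr[q] + 3*d >= -10)
Before assert vec[q + 2] - 9 <= -8: vec[q + 2] <= 1 and (not (arr[q] + 3*d >= -10))
Before d := 2*u - 2: vec[q + 2] <= 1 and (not (arr[q] + 6*u >= -4))
Answer: WP = vec[q + 2] <= 1 and (not (arr[q] + 6*u >= -4))


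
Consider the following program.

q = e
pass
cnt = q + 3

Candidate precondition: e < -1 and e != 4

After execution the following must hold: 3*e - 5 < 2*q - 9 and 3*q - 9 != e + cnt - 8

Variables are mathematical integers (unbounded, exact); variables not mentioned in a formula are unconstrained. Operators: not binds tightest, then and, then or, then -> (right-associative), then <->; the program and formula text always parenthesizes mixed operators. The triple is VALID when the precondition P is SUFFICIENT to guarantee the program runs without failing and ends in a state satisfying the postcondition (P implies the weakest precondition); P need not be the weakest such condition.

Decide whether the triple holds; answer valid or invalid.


Working backward. After the program, the postcondition 3*e - 5 < 2*q - 9 and 3*q - 9 != e + cnt - 8 must hold; in canonical form it is 3*e < 2*q - 4 and 3*q != cnt + e + 1.
Before cnt := q + 3: 3*e < 2*q - 4 and 2*q != e + 4
Before skip: 3*e < 2*q - 4 and 2*q != e + 4
Before q := e: e < -4 and e != 4
The weakest precondition is e < -4 and e != 4.
Check whether e < -1 and e != 4 implies it.
Countermodel: at the initial state e = -4, the precondition holds but the weakest precondition fails.
Answer: invalid


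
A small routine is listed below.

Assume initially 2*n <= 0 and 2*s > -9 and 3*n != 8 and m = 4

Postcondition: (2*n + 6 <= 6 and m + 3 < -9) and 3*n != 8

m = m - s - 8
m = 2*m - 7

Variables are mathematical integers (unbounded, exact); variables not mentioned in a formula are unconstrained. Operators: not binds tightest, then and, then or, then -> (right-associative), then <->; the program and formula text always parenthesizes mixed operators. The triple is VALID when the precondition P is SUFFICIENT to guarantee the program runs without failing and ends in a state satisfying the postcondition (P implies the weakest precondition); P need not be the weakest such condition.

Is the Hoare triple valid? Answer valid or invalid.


Working backward. After the program, the postcondition (2*n + 6 <= 6 and m + 3 < -9) and 3*n != 8 must hold; in canonical form it is 2*n <= 0 and m < -12 and 3*n != 8.
Before m := 2*m - 7: 2*n <= 0 and 2*m < -5 and 3*n != 8
Before m := m - s - 8: 2*n <= 0 and 2*m < 2*s + 11 and 3*n != 8
The weakest precondition is 2*n <= 0 and 2*m < 2*s + 11 and 3*n != 8.
Check whether 2*n <= 0 and 2*s > -9 and 3*n != 8 and m = 4 implies it.
Countermodel: at the initial state m = 4, n = 0, s = -4, the precondition holds but the weakest precondition fails.
Answer: invalid


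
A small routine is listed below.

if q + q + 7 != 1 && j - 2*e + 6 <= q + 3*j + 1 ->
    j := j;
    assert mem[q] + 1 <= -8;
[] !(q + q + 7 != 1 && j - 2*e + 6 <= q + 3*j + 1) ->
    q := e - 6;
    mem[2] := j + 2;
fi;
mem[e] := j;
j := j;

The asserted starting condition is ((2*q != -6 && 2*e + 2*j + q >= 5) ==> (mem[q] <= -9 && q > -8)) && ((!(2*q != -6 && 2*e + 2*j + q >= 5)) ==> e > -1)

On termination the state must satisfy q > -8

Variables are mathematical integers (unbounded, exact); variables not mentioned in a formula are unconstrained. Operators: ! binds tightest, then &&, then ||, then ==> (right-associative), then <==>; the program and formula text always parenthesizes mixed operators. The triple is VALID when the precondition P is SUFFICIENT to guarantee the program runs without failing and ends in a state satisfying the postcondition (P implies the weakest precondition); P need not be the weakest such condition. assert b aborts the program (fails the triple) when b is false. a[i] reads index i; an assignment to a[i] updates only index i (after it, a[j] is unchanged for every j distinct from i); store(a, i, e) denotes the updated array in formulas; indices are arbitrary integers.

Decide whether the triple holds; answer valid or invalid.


Working backward. After the program, q > -8 must hold.
Before j := j: q > -8
Before mem[e] := j: q > -8
Then branch requires mem[q] <= -9 && q > -8; else branch requires e > -2.
Before the if: ((2*q != -6 && 2*e + 2*j + q >= 5) ==> (mem[q] <= -9 && q > -8)) && ((!(2*q != -6 && 2*e + 2*j + q >= 5)) ==> e > -2)
The weakest precondition is ((2*q != -6 && 2*e + 2*j + q >= 5) ==> (mem[q] <= -9 && q > -8)) && ((!(2*q != -6 && 2*e + 2*j + q >= 5)) ==> e > -2).
Check whether ((2*q != -6 && 2*e + 2*j + q >= 5) ==> (mem[q] <= -9 && q > -8)) && ((!(2*q != -6 && 2*e + 2*j + q >= 5)) ==> e > -1) implies it.
Every state satisfying the precondition satisfies the weakest precondition: the implication holds.
Answer: valid


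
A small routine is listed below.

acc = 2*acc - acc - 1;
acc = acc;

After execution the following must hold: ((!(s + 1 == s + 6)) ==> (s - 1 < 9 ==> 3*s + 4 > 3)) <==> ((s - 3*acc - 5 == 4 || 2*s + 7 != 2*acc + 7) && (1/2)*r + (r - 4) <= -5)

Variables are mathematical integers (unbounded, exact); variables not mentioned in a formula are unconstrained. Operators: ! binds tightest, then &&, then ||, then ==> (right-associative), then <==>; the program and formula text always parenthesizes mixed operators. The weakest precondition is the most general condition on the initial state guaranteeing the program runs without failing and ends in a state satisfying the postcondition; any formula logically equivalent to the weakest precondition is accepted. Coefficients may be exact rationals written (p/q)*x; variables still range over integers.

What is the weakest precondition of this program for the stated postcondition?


Working backward. After the program, the postcondition ((!(s + 1 == s + 6)) ==> (s - 1 < 9 ==> 3*s + 4 > 3)) <==> ((s - 3*acc - 5 == 4 || 2*s + 7 != 2*acc + 7) && (1/2)*r + (r - 4) <= -5) must hold; in canonical form it is (s < 10 ==> 3*s > -1) <==> ((s == 3*acc + 9 || 2*s != 2*acc) && (3/2)*r <= -1).
Before acc := acc: (s < 10 ==> 3*s > -1) <==> ((s == 3*acc + 9 || 2*s != 2*acc) && (3/2)*r <= -1)
Before acc := 2*acc - acc - 1: (s < 10 ==> 3*s > -1) <==> ((s == 3*acc + 6 || 2*s != 2*acc - 2) && (3/2)*r <= -1)
Answer: WP = (s < 10 ==> 3*s > -1) <==> ((s == 3*acc + 6 || 2*s != 2*acc - 2) && (3/2)*r <= -1)


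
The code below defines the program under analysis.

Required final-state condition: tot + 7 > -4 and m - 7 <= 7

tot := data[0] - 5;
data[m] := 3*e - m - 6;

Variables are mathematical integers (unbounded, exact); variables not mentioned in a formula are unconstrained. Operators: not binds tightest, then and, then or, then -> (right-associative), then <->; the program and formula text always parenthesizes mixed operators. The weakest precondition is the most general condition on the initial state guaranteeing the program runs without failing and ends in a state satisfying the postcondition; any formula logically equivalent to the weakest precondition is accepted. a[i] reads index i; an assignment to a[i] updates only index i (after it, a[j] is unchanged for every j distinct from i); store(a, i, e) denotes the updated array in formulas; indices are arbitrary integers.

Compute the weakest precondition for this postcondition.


Working backward. After the program, the postcondition tot + 7 > -4 and m - 7 <= 7 must hold; in canonical form it is tot > -11 and m <= 14.
Before data[m] := 3*e - m - 6: tot > -11 and m <= 14
Before tot := data[0] - 5: data[0] > -6 and m <= 14
Answer: WP = data[0] > -6 and m <= 14


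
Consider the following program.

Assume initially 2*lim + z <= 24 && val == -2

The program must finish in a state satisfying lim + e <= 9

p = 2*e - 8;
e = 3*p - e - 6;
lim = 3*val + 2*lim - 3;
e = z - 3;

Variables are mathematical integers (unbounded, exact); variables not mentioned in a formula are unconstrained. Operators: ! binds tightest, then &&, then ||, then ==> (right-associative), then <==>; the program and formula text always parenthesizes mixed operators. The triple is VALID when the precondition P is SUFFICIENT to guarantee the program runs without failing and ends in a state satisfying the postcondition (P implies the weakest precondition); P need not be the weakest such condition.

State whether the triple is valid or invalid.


Working backward. After the program, the postcondition lim + e <= 9 must hold; in canonical form it is e + lim <= 9.
Before e := z - 3: lim + z <= 12
Before lim := 3*val + 2*lim - 3: 2*lim + 3*val + z <= 15
Before e := 3*p - e - 6: 2*lim + 3*val + z <= 15
Before p := 2*e - 8: 2*lim + 3*val + z <= 15
The weakest precondition is 2*lim + 3*val + z <= 15.
Check whether 2*lim + z <= 24 && val == -2 implies it.
Countermodel: at the initial state lim = 0, val = -2, z = 22, the precondition holds but the weakest precondition fails.
Answer: invalid


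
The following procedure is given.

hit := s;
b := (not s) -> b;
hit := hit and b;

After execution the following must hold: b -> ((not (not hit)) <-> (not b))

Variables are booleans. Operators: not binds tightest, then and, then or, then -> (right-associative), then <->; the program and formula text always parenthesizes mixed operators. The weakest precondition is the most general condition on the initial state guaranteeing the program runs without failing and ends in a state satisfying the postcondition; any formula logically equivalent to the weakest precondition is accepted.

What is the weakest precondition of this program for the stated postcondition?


Working backward. After the program, the postcondition b -> ((not (not hit)) <-> (not b)) must hold; in canonical form it is b -> (hit <-> (not b)).
Before hit := hit and b: b -> ((hit and b) <-> (not b))
Before b := (not s) -> b: ((not s) -> b) -> ((hit and ((not s) -> b)) <-> (not ((not s) -> b)))
Before hit := s: ((not s) -> b) -> ((s and ((not s) -> b)) <-> (not ((not s) -> b)))
Answer: WP = ((not s) -> b) -> ((s and ((not s) -> b)) <-> (not ((not s) -> b)))


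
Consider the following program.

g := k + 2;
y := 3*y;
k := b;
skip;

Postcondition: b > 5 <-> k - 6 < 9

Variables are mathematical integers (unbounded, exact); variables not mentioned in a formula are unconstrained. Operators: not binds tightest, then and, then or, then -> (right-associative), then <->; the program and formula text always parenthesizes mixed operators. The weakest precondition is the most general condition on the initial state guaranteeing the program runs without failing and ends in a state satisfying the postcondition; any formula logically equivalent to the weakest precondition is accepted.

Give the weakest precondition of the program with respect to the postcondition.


Working backward. After the program, the postcondition b > 5 <-> k - 6 < 9 must hold; in canonical form it is b > 5 <-> k < 15.
Before skip: b > 5 <-> k < 15
Before k := b: b > 5 <-> b < 15
Before y := 3*y: b > 5 <-> b < 15
Before g := k + 2: b > 5 <-> b < 15
Answer: WP = b > 5 <-> b < 15


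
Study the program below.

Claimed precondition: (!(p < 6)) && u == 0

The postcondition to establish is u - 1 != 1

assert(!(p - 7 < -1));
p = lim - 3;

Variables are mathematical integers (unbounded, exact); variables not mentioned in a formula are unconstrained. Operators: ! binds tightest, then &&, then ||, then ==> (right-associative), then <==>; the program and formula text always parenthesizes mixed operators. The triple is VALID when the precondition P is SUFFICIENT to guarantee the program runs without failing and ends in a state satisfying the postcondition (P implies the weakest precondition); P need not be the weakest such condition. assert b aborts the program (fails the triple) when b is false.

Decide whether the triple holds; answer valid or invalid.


Working backward. After the program, the postcondition u - 1 != 1 must hold; in canonical form it is u != 2.
Before p := lim - 3: u != 2
Before assert !(p - 7 < -1): (!(p < 6)) && u != 2
The weakest precondition is (!(p < 6)) && u != 2.
Check whether (!(p < 6)) && u == 0 implies it.
Every state satisfying the precondition satisfies the weakest precondition: the implication holds.
Answer: valid


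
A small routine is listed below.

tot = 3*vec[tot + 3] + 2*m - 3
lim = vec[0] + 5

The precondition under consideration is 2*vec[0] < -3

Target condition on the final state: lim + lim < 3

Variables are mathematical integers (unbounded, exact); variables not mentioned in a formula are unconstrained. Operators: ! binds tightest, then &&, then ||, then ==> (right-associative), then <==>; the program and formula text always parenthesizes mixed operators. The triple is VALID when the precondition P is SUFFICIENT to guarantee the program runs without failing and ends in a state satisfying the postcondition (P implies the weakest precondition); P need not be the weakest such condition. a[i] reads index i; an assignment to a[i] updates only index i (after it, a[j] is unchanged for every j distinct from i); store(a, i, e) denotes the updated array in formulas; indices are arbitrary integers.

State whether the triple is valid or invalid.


Working backward. After the program, the postcondition lim + lim < 3 must hold; in canonical form it is 2*lim < 3.
Before lim := vec[0] + 5: 2*vec[0] < -7
Before tot := 3*vec[tot + 3] + 2*m - 3: 2*vec[0] < -7
The weakest precondition is 2*vec[0] < -7.
Check whether 2*vec[0] < -3 implies it.
Countermodel: at the initial state vec = {[0] = -2, elsewhere -2}, the precondition holds but the weakest precondition fails.
Answer: invalid


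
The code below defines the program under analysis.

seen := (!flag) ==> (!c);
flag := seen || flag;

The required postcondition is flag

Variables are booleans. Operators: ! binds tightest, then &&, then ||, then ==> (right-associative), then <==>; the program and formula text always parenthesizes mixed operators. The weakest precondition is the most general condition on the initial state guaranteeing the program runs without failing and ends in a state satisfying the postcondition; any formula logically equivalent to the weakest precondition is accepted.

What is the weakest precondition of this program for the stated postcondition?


Working backward. After the program, flag must hold.
Before flag := seen || flag: seen || flag
Before seen := (!flag) ==> (!c): ((!flag) ==> (!c)) || flag
Answer: WP = ((!flag) ==> (!c)) || flag


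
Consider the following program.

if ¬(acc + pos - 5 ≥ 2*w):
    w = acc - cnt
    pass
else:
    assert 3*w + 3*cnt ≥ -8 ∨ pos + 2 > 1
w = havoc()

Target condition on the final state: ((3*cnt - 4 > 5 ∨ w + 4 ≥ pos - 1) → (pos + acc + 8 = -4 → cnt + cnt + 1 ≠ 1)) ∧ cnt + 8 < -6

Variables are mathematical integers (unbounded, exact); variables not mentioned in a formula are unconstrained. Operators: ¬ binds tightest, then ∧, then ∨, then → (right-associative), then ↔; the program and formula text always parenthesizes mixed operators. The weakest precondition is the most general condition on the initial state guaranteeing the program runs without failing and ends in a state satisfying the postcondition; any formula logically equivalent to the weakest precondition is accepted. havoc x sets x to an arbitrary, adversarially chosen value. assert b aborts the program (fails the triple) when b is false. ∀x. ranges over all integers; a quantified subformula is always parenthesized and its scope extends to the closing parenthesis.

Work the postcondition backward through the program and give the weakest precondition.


Working backward. After the program, the postcondition ((3*cnt - 4 > 5 ∨ w + 4 ≥ pos - 1) → (pos + acc + 8 = -4 → cnt + cnt + 1 ≠ 1)) ∧ cnt + 8 < -6 must hold; in canonical form it is ((3*cnt > 9 ∨ w ≥ pos - 5) → (acc + pos = -12 → 2*cnt ≠ 0)) ∧ cnt < -14.
Before havoc w: ∀w_1. (((3*cnt > 9 ∨ w_1 ≥ pos - 5) → (acc + pos = -12 → 2*cnt ≠ 0)) ∧ cnt < -14)
Then branch requires ∀w_1. (((3*cnt > 9 ∨ w_1 ≥ pos - 5) → (acc + pos = -12 → 2*cnt ≠ 0)) ∧ cnt < -14); else branch requires (3*cnt + 3*w ≥ -8 ∨ pos > -1) ∧ (∀w_1. (((3*cnt > 9 ∨ w_1 ≥ pos - 5) → (acc + pos = -12 → 2*cnt ≠ 0)) ∧ cnt < -14)).
Before the if: ((¬(acc + pos ≥ 2*w + 5)) → (∀w_1. (((3*cnt > 9 ∨ w_1 ≥ pos - 5) → (acc + pos = -12 → 2*cnt ≠ 0)) ∧ cnt < -14))) ∧ (acc + pos ≥ 2*w + 5 → ((3*cnt + 3*w ≥ -8 ∨ pos > -1) ∧ (∀w_1. (((3*cnt > 9 ∨ w_1 ≥ pos - 5) → (acc + pos = -12 → 2*cnt ≠ 0)) ∧ cnt < -14))))
Answer: WP = ((¬(acc + pos ≥ 2*w + 5)) → (∀w_1. (((3*cnt > 9 ∨ w_1 ≥ pos - 5) → (acc + pos = -12 → 2*cnt ≠ 0)) ∧ cnt < -14))) ∧ (acc + pos ≥ 2*w + 5 → ((3*cnt + 3*w ≥ -8 ∨ pos > -1) ∧ (∀w_1. (((3*cnt > 9 ∨ w_1 ≥ pos - 5) → (acc + pos = -12 → 2*cnt ≠ 0)) ∧ cnt < -14))))


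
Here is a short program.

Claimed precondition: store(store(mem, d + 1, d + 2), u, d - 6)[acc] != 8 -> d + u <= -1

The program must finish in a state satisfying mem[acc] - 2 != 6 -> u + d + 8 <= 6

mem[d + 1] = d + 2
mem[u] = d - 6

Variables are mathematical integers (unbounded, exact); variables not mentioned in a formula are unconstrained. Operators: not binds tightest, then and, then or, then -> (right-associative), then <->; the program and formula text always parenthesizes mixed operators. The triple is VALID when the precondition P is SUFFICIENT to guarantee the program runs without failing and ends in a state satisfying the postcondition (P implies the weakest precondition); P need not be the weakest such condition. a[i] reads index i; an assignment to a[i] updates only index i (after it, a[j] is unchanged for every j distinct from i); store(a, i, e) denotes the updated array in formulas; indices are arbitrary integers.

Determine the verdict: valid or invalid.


Working backward. After the program, the postcondition mem[acc] - 2 != 6 -> u + d + 8 <= 6 must hold; in canonical form it is mem[acc] != 8 -> d + u <= -2.
Before mem[u] := d - 6: store(mem, u, d - 6)[acc] != 8 -> d + u <= -2
Before mem[d + 1] := d + 2: store(store(mem, d + 1, d + 2), u, d - 6)[acc] != 8 -> d + u <= -2
The weakest precondition is store(store(mem, d + 1, d + 2), u, d - 6)[acc] != 8 -> d + u <= -2.
Check whether store(store(mem, d + 1, d + 2), u, d - 6)[acc] != 8 -> d + u <= -1 implies it.
Countermodel: at the initial state acc = -1, d = 0, mem = {[-1] = 3, [1] = 3, elsewhere 3}, u = -1, the precondition holds but the weakest precondition fails.
Answer: invalid


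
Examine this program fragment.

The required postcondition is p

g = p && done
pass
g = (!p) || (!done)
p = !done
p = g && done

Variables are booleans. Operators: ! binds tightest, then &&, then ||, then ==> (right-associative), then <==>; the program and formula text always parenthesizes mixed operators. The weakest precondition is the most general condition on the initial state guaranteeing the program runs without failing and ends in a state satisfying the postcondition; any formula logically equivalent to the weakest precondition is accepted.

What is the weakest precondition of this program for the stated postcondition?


Working backward. After the program, p must hold.
Before p := g && done: g && done
Before p := !done: g && done
Before g := (!p) || (!done): ((!p) || (!done)) && done
Before skip: ((!p) || (!done)) && done
Before g := p && done: ((!p) || (!done)) && done
Answer: WP = ((!p) || (!done)) && done


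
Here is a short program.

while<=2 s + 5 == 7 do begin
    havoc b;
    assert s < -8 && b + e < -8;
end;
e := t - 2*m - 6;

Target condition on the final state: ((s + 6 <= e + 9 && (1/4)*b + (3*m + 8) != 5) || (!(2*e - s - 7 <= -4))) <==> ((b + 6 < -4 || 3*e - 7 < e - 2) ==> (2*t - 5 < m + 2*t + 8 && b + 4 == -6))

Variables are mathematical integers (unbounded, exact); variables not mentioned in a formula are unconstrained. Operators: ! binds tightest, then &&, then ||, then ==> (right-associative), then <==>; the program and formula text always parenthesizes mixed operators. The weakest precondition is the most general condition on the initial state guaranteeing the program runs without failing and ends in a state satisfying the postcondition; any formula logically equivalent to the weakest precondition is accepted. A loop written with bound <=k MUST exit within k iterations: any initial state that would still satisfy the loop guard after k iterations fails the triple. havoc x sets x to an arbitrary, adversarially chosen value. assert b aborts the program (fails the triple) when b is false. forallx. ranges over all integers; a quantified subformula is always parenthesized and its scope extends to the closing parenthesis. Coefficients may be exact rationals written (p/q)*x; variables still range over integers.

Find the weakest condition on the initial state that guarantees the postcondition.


Working backward. After the program, the postcondition ((s + 6 <= e + 9 && (1/4)*b + (3*m + 8) != 5) || (!(2*e - s - 7 <= -4))) <==> ((b + 6 < -4 || 3*e - 7 < e - 2) ==> (2*t - 5 < m + 2*t + 8 && b + 4 == -6)) must hold; in canonical form it is ((s <= e + 3 && (1/4)*b + 3*m != -3) || (!(2*e <= s + 3))) <==> ((b < -10 || 2*e < 5) ==> (m > -13 && b == -10)).
Before e := t - 2*m - 6: ((2*m + s <= t - 3 && (1/4)*b + 3*m != -3) || (!(2*t <= 4*m + s + 15))) <==> ((b < -10 || 2*t < 4*m + 17) ==> (m > -13 && b == -10))
Before the loop (bound <=2), unroll the exhaustion recursion (WP_0 = exit-now case; WP_j = one more guarded iteration, up to j = 2):
  WP_0: (!(s == 2)) && (((2*m + s <= t - 3 && (1/4)*b + 3*m != -3) || (!(2*t <= 4*m + s + 15))) <==> ((b < -10 || 2*t < 4*m + 17) ==> (m > -13 && b == -10)))
  WP_1: (s == 2 ==> (forall b_1. (s < -8 && b_1 + e < -8 && (!(s == 2)) && (((2*m + s <= t - 3 && (1/4)*b_1 + 3*m != -3) || (!(2*t <= 4*m + s + 15))) <==> ((b_1 < -10 || 2*t < 4*m + 17) ==> (m > -13 && b_1 == -10)))))) && ((!(s == 2)) ==> (((2*m + s <= t - 3 && (1/4)*b + 3*m != -3) || (!(2*t <= 4*m + s + 15))) <==> ((b < -10 || 2*t < 4*m + 17) ==> (m > -13 && b == -10))))
  WP_2: (s == 2 ==> (forall b_2. (s < -8 && b_2 + e < -8 && (s == 2 ==> (forall b_1. (s < -8 && b_1 + e < -8 && (!(s == 2)) && (((2*m + s <= t - 3 && (1/4)*b_1 + 3*m != -3) || (!(2*t <= 4*m + s + 15))) <==> ((b_1 < -10 || 2*t < 4*m + 17) ==> (m > -13 && b_1 == -10)))))) && ((!(s == 2)) ==> (((2*m + s <= t - 3 && (1/4)*b_2 + 3*m != -3) || (!(2*t <= 4*m + s + 15))) <==> ((b_2 < -10 || 2*t < 4*m + 17) ==> (m > -13 && b_2 == -10))))))) && ((!(s == 2)) ==> (((2*m + s <= t - 3 && (1/4)*b + 3*m != -3) || (!(2*t <= 4*m + s + 15))) <==> ((b < -10 || 2*t < 4*m + 17) ==> (m > -13 && b == -10))))
So before the loop: (s == 2 ==> (forall b_2. (s < -8 && b_2 + e < -8 && (s == 2 ==> (forall b_1. (s < -8 && b_1 + e < -8 && (!(s == 2)) && (((2*m + s <= t - 3 && (1/4)*b_1 + 3*m != -3) || (!(2*t <= 4*m + s + 15))) <==> ((b_1 < -10 || 2*t < 4*m + 17) ==> (m > -13 && b_1 == -10)))))) && ((!(s == 2)) ==> (((2*m + s <= t - 3 && (1/4)*b_2 + 3*m != -3) || (!(2*t <= 4*m + s + 15))) <==> ((b_2 < -10 || 2*t < 4*m + 17) ==> (m > -13 && b_2 == -10))))))) && ((!(s == 2)) ==> (((2*m + s <= t - 3 && (1/4)*b + 3*m != -3) || (!(2*t <= 4*m + s + 15))) <==> ((b < -10 || 2*t < 4*m + 17) ==> (m > -13 && b == -10))))
Answer: WP = (s == 2 ==> (forall b_2. (s < -8 && b_2 + e < -8 && (s == 2 ==> (forall b_1. (s < -8 && b_1 + e < -8 && (!(s == 2)) && (((2*m + s <= t - 3 && (1/4)*b_1 + 3*m != -3) || (!(2*t <= 4*m + s + 15))) <==> ((b_1 < -10 || 2*t < 4*m + 17) ==> (m > -13 && b_1 == -10)))))) && ((!(s == 2)) ==> (((2*m + s <= t - 3 && (1/4)*b_2 + 3*m != -3) || (!(2*t <= 4*m + s + 15))) <==> ((b_2 < -10 || 2*t < 4*m + 17) ==> (m > -13 && b_2 == -10))))))) && ((!(s == 2)) ==> (((2*m + s <= t - 3 && (1/4)*b + 3*m != -3) || (!(2*t <= 4*m + s + 15))) <==> ((b < -10 || 2*t < 4*m + 17) ==> (m > -13 && b == -10))))
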